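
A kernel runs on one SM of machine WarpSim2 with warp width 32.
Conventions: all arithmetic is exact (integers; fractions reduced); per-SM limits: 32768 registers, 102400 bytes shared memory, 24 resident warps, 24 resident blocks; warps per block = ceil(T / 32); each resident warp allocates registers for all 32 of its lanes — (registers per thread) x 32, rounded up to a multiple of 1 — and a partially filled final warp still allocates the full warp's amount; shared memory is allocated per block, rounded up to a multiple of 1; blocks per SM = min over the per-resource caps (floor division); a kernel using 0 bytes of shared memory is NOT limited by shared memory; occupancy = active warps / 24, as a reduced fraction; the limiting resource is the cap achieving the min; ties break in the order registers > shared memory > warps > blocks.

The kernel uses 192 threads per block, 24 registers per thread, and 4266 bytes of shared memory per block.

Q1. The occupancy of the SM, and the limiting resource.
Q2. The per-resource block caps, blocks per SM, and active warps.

Answer: occupancy 1, limited by warps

registers: 7 blocks
shared memory: 24 blocks
warps: 4 blocks
blocks: 24 blocks

Answer: 4 blocks, 24 active warps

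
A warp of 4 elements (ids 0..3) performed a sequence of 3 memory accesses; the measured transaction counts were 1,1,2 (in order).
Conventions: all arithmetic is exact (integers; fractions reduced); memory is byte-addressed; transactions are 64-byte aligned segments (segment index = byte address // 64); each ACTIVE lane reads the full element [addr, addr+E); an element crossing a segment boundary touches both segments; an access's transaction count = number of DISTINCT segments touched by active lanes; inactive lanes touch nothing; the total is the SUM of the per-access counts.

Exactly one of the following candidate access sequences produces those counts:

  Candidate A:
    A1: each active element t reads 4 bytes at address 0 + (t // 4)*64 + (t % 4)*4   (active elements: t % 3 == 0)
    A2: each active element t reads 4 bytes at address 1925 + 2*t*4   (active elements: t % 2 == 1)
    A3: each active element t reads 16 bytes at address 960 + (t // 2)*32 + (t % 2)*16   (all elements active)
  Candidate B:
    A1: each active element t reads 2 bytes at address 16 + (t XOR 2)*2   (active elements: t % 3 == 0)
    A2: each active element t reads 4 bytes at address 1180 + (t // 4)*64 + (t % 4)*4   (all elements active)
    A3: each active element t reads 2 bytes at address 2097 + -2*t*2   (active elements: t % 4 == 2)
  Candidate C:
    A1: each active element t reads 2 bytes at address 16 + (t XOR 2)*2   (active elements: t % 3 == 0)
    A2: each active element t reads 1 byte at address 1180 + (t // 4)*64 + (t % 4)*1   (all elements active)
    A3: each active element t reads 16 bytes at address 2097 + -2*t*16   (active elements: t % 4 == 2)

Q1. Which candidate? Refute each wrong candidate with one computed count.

A: A3 gives 1 transaction, not 2
B: A3 gives 1 transaction, not 2
C: all counts match (1,1,2)

Answer: C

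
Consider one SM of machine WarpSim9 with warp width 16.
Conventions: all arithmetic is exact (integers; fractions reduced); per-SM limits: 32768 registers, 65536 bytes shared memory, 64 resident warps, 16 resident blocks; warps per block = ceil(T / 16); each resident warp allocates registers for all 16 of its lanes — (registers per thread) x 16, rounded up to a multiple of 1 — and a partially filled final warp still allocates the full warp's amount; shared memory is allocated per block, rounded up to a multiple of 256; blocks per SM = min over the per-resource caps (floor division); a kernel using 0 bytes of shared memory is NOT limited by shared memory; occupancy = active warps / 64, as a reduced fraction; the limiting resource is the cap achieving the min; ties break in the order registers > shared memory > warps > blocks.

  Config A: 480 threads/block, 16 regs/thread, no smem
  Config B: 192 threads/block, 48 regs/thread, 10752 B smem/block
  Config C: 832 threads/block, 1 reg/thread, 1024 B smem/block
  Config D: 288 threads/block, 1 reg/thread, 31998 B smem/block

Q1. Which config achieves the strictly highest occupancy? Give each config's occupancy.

occupancies: A 15/16, B 9/16, C 13/16, D 9/16

Answer: A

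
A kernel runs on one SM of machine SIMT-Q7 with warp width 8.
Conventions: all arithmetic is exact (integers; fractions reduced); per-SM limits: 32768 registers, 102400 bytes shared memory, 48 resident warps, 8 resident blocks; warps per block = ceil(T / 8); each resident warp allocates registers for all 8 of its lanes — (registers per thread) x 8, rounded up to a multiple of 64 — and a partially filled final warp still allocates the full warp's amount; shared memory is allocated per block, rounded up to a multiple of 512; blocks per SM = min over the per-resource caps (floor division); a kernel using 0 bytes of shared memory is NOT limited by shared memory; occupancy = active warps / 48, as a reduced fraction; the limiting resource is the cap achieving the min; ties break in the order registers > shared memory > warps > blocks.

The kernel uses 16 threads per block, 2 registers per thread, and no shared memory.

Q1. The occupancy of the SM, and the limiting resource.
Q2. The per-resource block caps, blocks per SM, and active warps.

Answer: occupancy 1/3, limited by blocks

registers: 256 blocks
shared memory: no limit (kernel uses none)
warps: 24 blocks
blocks: 8 blocks

Answer: 8 blocks, 16 active warps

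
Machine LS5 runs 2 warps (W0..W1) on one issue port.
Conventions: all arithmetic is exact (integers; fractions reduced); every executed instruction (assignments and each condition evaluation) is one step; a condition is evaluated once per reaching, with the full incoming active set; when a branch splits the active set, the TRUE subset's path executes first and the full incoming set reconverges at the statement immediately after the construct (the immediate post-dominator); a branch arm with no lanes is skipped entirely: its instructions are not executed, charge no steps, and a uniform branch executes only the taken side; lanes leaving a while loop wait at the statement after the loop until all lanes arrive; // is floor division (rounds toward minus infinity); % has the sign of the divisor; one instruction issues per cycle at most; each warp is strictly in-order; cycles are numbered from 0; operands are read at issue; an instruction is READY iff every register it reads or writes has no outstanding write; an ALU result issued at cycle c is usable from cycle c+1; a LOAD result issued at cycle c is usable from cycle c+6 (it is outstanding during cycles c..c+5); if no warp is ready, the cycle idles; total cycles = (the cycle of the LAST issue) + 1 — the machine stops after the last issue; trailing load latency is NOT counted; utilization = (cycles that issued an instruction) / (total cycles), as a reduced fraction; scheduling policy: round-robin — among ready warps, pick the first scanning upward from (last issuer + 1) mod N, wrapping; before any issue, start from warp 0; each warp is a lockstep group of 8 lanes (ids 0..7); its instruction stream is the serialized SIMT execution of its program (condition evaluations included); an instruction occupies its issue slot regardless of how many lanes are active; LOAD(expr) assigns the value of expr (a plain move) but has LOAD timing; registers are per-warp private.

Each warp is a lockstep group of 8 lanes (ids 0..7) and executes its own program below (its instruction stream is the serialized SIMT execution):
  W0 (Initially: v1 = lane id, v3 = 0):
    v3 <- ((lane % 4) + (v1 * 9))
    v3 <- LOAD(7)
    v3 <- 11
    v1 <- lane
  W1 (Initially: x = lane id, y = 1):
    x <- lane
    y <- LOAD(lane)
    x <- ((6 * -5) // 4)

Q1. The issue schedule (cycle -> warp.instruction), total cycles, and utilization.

cycle 0: W0.I0
cycle 1: W1.I0
cycle 2: W0.I1
cycle 3: W1.I1
cycle 4: W1.I2
cycle 5: idle
cycle 6: idle
cycle 7: idle
cycle 8: W0.I2
cycle 9: W0.I3

Answer: 10 cycles, utilization 7/10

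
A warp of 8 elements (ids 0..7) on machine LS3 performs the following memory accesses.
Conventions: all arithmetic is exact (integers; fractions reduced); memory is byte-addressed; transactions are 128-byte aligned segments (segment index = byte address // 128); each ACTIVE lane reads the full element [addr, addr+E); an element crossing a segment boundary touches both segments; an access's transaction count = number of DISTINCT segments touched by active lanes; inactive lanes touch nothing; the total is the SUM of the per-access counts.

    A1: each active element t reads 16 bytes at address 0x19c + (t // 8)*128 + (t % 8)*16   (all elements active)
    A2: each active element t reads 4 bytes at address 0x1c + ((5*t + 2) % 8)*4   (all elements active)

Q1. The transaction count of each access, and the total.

A1: 2 transactions
A2: 1 transaction

Answer: 2,1; total 3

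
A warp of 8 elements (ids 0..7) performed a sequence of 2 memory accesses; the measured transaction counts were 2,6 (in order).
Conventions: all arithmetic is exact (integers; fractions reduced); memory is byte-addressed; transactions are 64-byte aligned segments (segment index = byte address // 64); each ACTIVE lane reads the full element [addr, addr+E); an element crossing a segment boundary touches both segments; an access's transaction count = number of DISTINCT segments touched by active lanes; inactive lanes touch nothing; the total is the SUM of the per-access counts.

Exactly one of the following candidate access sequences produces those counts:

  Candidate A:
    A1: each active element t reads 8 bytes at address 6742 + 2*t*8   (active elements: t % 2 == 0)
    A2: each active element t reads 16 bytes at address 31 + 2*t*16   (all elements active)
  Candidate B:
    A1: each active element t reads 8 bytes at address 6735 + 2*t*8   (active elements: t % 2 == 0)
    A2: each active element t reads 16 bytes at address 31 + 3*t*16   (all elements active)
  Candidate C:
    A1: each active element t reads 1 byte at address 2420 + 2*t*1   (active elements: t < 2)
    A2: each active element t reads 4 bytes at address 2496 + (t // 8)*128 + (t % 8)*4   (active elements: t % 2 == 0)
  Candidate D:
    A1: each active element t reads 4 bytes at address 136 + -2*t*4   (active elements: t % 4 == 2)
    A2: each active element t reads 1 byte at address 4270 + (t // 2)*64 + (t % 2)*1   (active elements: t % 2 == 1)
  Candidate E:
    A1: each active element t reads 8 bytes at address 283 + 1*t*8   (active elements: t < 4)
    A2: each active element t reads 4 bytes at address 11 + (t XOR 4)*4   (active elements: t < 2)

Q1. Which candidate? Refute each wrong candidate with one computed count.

A: A2 gives 5 transactions, not 6
C: A1 gives 1 transaction, not 2
D: A1 gives 1 transaction, not 2
E: A1 gives 1 transaction, not 2
B: all counts match (2,6)

Answer: B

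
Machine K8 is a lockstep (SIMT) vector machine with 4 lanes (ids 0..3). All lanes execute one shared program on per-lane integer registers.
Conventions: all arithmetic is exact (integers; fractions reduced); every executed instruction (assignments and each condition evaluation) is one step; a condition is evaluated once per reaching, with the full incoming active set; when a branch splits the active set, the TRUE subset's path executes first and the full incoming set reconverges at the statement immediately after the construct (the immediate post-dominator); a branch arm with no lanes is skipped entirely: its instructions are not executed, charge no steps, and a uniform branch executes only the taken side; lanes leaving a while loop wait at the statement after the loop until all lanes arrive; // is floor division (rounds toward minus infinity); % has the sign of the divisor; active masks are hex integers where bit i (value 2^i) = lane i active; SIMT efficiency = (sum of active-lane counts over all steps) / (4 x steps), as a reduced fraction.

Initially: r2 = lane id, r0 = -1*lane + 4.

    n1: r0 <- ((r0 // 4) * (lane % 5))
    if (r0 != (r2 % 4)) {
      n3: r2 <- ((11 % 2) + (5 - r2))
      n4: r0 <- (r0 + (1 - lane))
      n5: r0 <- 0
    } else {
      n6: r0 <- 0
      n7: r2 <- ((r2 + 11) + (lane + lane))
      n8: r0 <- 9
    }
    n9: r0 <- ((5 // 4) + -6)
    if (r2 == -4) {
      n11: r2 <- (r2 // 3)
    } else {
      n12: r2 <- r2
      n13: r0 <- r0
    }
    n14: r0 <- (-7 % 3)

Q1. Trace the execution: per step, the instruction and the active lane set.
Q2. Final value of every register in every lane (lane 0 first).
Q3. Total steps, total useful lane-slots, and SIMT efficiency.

step 0: r0 <- ((r0 // 4) * (lane % 5)) 0xf
step 1: eval (r0 != (r2 % 4))        0xf
step 2: r2 <- ((11 % 2) + (5 - r2))  0xe
step 3: r0 <- (r0 + (1 - lane))      0xe
step 4: r0 <- 0                      0xe
step 5: r0 <- 0                      0x1
step 6: r2 <- ((r2 + 11) + (lane + lane)) 0x1
step 7: r0 <- 9                      0x1
step 8: r0 <- ((5 // 4) + -6)        0xf
step 9: eval (r2 == -4)              0xf
step 10: r2 <- r2                     0xf
step 11: r0 <- r0                     0xf
step 12: r0 <- (-7 % 3)               0xf

Answer: 13 steps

r2: 11,5,4,3
r0: 2,2,2,2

steps = 13; useful = 40; efficiency = 40/52 = 10/13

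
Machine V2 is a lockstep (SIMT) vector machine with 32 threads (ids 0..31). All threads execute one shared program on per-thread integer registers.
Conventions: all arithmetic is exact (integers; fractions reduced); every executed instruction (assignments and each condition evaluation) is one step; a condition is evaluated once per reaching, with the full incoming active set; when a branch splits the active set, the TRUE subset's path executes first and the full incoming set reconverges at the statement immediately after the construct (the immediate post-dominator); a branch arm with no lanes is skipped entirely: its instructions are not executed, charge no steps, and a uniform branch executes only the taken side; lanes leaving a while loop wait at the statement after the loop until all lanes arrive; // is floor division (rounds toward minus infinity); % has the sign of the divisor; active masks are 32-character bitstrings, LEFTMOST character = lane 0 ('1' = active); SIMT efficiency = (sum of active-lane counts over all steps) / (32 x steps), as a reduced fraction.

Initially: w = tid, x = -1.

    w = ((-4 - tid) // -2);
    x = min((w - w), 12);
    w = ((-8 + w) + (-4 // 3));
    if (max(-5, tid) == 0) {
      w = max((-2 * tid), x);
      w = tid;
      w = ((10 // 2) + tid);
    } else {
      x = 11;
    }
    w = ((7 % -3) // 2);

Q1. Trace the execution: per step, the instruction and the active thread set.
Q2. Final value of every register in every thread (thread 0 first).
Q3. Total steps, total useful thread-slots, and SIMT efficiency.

step 0: w <- ((-4 - tid) // -2)      11111111111111111111111111111111
step 1: x <- min((w - w), 12)        11111111111111111111111111111111
step 2: w <- ((-8 + w) + (-4 // 3))  11111111111111111111111111111111
step 3: eval (max(-5, tid) == 0)     11111111111111111111111111111111
step 4: w <- max((-2 * tid), x)      10000000000000000000000000000000
step 5: w <- tid                     10000000000000000000000000000000
step 6: w <- ((10 // 2) + tid)       10000000000000000000000000000000
step 7: x <- 11                      01111111111111111111111111111111
step 8: w <- ((7 % -3) // 2)         11111111111111111111111111111111

Answer: 9 steps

w: -1,-1,-1,-1,-1,-1,-1,-1,-1,-1,-1,-1,-1,-1,-1,-1,-1,-1,-1,-1,-1,-1,-1,-1,-1,-1,-1,-1,-1,-1,-1,-1
x: 0,11,11,11,11,11,11,11,11,11,11,11,11,11,11,11,11,11,11,11,11,11,11,11,11,11,11,11,11,11,11,11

steps = 9; useful = 194; efficiency = 194/288 = 97/144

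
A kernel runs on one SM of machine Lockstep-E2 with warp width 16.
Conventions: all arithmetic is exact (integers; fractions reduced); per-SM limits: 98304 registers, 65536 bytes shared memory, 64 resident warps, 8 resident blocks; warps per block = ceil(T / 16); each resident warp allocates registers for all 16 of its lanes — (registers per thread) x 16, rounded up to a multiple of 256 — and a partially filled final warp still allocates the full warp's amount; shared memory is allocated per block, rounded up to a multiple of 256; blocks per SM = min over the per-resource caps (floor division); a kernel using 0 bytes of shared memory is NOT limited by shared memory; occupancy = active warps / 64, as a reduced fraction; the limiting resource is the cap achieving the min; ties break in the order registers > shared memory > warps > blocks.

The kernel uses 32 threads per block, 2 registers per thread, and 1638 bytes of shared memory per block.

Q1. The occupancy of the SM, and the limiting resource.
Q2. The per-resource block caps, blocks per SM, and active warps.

Answer: occupancy 1/4, limited by blocks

registers: 192 blocks
shared memory: 36 blocks
warps: 32 blocks
blocks: 8 blocks

Answer: 8 blocks, 16 active warps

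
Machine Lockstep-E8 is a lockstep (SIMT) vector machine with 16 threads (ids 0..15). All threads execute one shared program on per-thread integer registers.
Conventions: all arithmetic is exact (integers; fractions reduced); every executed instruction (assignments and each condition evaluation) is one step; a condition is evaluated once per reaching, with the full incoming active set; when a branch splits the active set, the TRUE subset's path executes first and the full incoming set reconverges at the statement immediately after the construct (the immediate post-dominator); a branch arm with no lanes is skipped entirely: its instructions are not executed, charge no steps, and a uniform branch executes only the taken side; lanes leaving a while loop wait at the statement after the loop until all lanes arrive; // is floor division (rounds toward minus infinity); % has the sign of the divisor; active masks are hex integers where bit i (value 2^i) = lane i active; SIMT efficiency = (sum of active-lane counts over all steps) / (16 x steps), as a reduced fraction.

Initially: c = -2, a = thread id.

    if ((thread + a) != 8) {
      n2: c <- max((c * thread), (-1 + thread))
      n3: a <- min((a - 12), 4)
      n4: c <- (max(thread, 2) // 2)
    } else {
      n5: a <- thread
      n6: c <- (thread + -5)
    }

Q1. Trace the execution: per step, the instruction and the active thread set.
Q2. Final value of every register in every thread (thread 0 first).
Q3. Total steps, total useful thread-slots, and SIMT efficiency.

step 0: eval ((thread + a) != 8)     0xffff
step 1: c <- max((c * thread), (-1 + thread)) 0xffef
step 2: a <- min((a - 12), 4)        0xffef
step 3: c <- (max(thread, 2) // 2)   0xffef
step 4: a <- thread                  0x0010
step 5: c <- (thread + -5)           0x0010

Answer: 6 steps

c: 1,1,1,1,-1,2,3,3,4,4,5,5,6,6,7,7
a: -12,-11,-10,-9,4,-7,-6,-5,-4,-3,-2,-1,0,1,2,3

steps = 6; useful = 63; efficiency = 63/96 = 21/32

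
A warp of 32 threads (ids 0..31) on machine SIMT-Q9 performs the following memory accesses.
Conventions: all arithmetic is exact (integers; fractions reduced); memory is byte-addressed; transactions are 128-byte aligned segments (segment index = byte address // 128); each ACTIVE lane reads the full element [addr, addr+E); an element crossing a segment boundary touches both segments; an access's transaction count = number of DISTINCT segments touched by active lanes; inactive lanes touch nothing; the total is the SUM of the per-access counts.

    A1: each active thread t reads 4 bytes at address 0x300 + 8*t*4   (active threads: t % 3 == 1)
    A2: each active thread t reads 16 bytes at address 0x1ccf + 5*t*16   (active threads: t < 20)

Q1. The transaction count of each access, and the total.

A1: 8 transactions
A2: 13 transactions

Answer: 8,13; total 21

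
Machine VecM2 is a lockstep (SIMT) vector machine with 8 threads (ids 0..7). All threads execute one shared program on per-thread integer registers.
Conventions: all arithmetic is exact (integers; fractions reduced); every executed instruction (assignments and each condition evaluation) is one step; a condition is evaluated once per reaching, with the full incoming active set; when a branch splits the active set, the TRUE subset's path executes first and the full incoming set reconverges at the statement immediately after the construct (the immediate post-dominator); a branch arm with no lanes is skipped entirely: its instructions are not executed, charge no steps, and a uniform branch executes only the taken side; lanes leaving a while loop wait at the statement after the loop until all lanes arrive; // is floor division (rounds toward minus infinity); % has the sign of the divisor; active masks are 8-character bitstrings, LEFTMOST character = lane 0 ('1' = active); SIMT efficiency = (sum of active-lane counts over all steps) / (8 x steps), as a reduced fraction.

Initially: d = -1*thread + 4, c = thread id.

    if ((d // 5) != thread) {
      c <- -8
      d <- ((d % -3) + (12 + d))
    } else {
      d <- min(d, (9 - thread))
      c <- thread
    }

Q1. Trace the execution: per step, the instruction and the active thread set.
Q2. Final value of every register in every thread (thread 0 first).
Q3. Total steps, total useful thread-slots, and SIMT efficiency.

step 0: eval ((d // 5) != thread)    11111111
step 1: c <- -8                      01111111
step 2: d <- ((d % -3) + (12 + d))   01111111
step 3: d <- min(d, (9 - thread))    10000000
step 4: c <- thread                  10000000

Answer: 5 steps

d: 4,15,13,11,12,10,8,9
c: 0,-8,-8,-8,-8,-8,-8,-8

steps = 5; useful = 24; efficiency = 24/40 = 3/5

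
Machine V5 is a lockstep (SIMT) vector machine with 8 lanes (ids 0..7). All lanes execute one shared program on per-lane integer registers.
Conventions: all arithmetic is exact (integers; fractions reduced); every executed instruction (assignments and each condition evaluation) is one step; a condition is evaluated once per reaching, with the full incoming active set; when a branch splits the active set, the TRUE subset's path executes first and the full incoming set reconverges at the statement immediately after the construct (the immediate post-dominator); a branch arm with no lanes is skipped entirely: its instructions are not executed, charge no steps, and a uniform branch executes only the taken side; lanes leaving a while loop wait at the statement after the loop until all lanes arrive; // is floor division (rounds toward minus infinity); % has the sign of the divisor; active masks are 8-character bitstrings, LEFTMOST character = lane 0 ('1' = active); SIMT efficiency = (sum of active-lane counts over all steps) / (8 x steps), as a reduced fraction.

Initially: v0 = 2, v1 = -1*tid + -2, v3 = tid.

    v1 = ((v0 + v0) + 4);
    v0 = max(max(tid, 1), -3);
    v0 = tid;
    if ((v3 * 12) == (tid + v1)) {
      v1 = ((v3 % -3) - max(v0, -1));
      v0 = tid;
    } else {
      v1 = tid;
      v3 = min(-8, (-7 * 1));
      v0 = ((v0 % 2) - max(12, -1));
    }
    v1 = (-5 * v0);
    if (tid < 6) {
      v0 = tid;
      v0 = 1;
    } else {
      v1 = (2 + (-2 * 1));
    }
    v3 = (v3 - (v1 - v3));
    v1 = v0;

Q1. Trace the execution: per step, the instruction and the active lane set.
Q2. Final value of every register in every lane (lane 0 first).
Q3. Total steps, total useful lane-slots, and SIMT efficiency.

step 0: v1 <- ((v0 + v0) + 4)        11111111
step 1: v0 <- max(max(tid, 1), -3)   11111111
step 2: v0 <- tid                    11111111
step 3: eval ((v3 * 12) == (tid + v1)) 11111111
step 4: v1 <- tid                    11111111
step 5: v3 <- min(-8, (-7 * 1))      11111111
step 6: v0 <- ((v0 % 2) - max(12, -1)) 11111111
step 7: v1 <- (-5 * v0)              11111111
step 8: eval (tid < 6)               11111111
step 9: v0 <- tid                    11111100
step 10: v0 <- 1                      11111100
step 11: v1 <- (2 + (-2 * 1))         00000011
step 12: v3 <- (v3 - (v1 - v3))       11111111
step 13: v1 <- v0                     11111111

Answer: 14 steps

v0: 1,1,1,1,1,1,-12,-11
v1: 1,1,1,1,1,1,-12,-11
v3: -76,-71,-76,-71,-76,-71,-16,-16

steps = 14; useful = 102; efficiency = 102/112 = 51/56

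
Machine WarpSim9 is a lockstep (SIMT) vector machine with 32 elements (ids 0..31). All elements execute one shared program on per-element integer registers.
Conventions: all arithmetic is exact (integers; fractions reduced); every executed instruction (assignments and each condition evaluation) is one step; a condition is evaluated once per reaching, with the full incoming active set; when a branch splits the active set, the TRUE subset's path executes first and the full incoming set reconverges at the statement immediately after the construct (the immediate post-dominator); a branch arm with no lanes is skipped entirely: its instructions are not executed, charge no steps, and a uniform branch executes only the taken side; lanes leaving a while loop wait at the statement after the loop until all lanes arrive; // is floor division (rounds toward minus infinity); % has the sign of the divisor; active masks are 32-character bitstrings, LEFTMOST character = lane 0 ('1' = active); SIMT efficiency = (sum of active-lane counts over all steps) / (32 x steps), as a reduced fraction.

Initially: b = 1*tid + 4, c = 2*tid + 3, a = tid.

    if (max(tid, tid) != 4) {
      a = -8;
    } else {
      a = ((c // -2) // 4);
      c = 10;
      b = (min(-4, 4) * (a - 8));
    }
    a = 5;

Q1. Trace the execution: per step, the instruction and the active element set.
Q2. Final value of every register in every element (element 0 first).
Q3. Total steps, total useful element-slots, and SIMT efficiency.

step 0: eval (max(tid, tid) != 4)    11111111111111111111111111111111
step 1: a <- -8                      11110111111111111111111111111111
step 2: a <- ((c // -2) // 4)        00001000000000000000000000000000
step 3: c <- 10                      00001000000000000000000000000000
step 4: b <- (min(-4, 4) * (a - 8))  00001000000000000000000000000000
step 5: a <- 5                       11111111111111111111111111111111

Answer: 6 steps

b: 4,5,6,7,40,9,10,11,12,13,14,15,16,17,18,19,20,21,22,23,24,25,26,27,28,29,30,31,32,33,34,35
c: 3,5,7,9,10,13,15,17,19,21,23,25,27,29,31,33,35,37,39,41,43,45,47,49,51,53,55,57,59,61,63,65
a: 5,5,5,5,5,5,5,5,5,5,5,5,5,5,5,5,5,5,5,5,5,5,5,5,5,5,5,5,5,5,5,5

steps = 6; useful = 98; efficiency = 98/192 = 49/96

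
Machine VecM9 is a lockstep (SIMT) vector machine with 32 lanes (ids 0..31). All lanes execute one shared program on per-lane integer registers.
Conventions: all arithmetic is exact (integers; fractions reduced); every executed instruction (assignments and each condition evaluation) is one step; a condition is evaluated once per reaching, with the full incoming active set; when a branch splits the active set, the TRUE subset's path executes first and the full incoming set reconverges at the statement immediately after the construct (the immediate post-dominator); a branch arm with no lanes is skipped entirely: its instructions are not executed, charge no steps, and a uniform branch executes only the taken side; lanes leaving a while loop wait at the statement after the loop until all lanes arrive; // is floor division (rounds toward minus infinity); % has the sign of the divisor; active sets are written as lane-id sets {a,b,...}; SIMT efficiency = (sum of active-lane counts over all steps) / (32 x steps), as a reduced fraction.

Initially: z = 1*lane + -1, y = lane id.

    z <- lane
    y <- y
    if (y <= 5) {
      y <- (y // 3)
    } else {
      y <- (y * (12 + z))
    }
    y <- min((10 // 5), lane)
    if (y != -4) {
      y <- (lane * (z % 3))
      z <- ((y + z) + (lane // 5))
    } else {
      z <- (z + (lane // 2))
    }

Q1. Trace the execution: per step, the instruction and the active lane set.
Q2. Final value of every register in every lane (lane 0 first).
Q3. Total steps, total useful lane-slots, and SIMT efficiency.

step 0: z <- lane                    {0,1,2,3,4,5,6,7,8,9,10,11,12,13,14,15,16,17,18,19,20,21,22,23,24,25,26,27,28,29,30,31}
step 1: y <- y                       {0,1,2,3,4,5,6,7,8,9,10,11,12,13,14,15,16,17,18,19,20,21,22,23,24,25,26,27,28,29,30,31}
step 2: eval (y <= 5)                {0,1,2,3,4,5,6,7,8,9,10,11,12,13,14,15,16,17,18,19,20,21,22,23,24,25,26,27,28,29,30,31}
step 3: y <- (y // 3)                {0,1,2,3,4,5}
step 4: y <- (y * (12 + z))          {6,7,8,9,10,11,12,13,14,15,16,17,18,19,20,21,22,23,24,25,26,27,28,29,30,31}
step 5: y <- min((10 // 5), lane)    {0,1,2,3,4,5,6,7,8,9,10,11,12,13,14,15,16,17,18,19,20,21,22,23,24,25,26,27,28,29,30,31}
step 6: eval (y != -4)               {0,1,2,3,4,5,6,7,8,9,10,11,12,13,14,15,16,17,18,19,20,21,22,23,24,25,26,27,28,29,30,31}
step 7: y <- (lane * (z % 3))        {0,1,2,3,4,5,6,7,8,9,10,11,12,13,14,15,16,17,18,19,20,21,22,23,24,25,26,27,28,29,30,31}
step 8: z <- ((y + z) + (lane // 5)) {0,1,2,3,4,5,6,7,8,9,10,11,12,13,14,15,16,17,18,19,20,21,22,23,24,25,26,27,28,29,30,31}

Answer: 9 steps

z: 0,2,6,3,8,16,7,15,25,10,22,35,14,28,44,18,35,54,21,41,64,25,48,73,28,55,83,32,61,92,36,68
y: 0,1,4,0,4,10,0,7,16,0,10,22,0,13,28,0,16,34,0,19,40,0,22,46,0,25,52,0,28,58,0,31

steps = 9; useful = 256; efficiency = 256/288 = 8/9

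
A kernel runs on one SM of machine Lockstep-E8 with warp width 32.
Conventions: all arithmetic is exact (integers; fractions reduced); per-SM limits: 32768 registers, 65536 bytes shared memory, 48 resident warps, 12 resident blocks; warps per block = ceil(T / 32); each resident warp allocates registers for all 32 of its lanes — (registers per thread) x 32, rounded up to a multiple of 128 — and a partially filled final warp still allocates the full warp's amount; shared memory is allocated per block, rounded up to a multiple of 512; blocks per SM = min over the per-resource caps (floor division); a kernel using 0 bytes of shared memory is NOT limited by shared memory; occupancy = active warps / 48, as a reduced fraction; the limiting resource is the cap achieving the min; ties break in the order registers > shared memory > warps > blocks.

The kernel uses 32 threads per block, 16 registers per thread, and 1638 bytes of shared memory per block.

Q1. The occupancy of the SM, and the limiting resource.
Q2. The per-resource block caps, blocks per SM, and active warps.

Answer: occupancy 1/4, limited by blocks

registers: 64 blocks
shared memory: 32 blocks
warps: 48 blocks
blocks: 12 blocks

Answer: 12 blocks, 12 active warps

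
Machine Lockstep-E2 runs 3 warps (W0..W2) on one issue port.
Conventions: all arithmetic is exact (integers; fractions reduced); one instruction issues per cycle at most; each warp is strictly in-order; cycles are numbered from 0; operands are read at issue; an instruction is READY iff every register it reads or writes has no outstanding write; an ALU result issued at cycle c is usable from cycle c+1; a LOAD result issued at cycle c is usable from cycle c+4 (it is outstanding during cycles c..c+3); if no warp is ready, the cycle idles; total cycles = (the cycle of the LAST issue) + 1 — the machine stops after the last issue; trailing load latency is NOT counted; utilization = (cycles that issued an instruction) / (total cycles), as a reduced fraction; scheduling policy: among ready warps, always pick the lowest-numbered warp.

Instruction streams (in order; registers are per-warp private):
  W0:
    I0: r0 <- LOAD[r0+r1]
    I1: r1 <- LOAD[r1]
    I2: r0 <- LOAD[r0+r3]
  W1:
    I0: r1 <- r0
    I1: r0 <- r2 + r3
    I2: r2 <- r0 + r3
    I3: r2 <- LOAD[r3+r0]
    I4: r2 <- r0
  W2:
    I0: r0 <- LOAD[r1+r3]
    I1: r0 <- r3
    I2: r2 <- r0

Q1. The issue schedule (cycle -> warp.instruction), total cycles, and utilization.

cycle 0: W0.I0
cycle 1: W0.I1
cycle 2: W1.I0
cycle 3: W1.I1
cycle 4: W0.I2
cycle 5: W1.I2
cycle 6: W1.I3
cycle 7: W2.I0
cycle 8: idle
cycle 9: idle
cycle 10: W1.I4
cycle 11: W2.I1
cycle 12: W2.I2

Answer: 13 cycles, utilization 11/13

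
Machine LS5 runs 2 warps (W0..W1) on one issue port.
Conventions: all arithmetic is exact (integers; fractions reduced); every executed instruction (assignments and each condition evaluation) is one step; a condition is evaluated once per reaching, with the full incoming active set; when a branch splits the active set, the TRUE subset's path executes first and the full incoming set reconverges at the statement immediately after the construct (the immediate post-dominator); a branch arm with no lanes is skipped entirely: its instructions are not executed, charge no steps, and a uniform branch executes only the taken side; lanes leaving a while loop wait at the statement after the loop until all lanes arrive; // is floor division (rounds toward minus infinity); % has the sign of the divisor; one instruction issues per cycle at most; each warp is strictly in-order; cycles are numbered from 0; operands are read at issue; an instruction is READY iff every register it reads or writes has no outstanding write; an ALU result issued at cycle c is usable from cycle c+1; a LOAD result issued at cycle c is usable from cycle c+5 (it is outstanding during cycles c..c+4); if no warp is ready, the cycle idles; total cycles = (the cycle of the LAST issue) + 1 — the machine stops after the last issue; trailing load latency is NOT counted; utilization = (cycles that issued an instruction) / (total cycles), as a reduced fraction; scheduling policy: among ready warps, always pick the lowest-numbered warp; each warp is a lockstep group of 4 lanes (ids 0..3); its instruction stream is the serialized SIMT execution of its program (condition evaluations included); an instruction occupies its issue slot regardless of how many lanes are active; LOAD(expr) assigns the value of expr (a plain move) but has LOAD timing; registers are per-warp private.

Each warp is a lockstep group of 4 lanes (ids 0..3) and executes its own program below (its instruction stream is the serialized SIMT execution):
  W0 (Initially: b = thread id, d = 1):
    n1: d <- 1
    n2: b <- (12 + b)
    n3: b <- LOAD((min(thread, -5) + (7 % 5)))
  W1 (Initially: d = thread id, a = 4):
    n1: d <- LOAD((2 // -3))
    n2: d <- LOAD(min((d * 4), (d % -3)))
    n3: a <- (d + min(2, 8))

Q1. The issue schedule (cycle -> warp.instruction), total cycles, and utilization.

cycle 0: W0.I0
cycle 1: W0.I1
cycle 2: W0.I2
cycle 3: W1.I0
cycle 4: idle
cycle 5: idle
cycle 6: idle
cycle 7: idle
cycle 8: W1.I1
cycle 9: idle
cycle 10: idle
cycle 11: idle
cycle 12: idle
cycle 13: W1.I2

Answer: 14 cycles, utilization 3/7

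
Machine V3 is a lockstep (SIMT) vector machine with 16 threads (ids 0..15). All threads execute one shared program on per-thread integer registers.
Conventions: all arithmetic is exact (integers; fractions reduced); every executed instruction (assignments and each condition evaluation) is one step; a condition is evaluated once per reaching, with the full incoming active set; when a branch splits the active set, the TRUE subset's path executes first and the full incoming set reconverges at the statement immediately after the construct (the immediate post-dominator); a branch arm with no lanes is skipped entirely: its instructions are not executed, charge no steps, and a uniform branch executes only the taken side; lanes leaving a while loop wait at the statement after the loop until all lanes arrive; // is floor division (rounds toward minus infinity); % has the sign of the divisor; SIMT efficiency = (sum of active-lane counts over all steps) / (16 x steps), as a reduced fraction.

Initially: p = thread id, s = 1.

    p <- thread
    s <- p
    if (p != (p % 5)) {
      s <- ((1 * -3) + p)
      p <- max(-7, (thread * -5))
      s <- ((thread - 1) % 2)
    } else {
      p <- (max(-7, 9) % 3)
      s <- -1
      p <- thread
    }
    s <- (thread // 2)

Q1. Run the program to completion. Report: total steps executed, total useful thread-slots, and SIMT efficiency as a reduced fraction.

Answer: 10 steps, 112 useful, 7/10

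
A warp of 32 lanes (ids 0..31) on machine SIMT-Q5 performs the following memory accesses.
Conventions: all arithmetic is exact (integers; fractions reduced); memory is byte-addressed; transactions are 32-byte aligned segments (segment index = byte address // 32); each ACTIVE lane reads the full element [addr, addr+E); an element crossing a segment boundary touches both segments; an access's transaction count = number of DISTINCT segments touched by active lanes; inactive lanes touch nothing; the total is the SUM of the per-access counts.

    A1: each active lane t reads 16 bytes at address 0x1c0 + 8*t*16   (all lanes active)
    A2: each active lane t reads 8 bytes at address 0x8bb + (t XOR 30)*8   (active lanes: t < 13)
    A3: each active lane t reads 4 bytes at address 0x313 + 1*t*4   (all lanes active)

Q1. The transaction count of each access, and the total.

A1: 32 transactions
A2: 4 transactions
A3: 5 transactions

Answer: 32,4,5; total 41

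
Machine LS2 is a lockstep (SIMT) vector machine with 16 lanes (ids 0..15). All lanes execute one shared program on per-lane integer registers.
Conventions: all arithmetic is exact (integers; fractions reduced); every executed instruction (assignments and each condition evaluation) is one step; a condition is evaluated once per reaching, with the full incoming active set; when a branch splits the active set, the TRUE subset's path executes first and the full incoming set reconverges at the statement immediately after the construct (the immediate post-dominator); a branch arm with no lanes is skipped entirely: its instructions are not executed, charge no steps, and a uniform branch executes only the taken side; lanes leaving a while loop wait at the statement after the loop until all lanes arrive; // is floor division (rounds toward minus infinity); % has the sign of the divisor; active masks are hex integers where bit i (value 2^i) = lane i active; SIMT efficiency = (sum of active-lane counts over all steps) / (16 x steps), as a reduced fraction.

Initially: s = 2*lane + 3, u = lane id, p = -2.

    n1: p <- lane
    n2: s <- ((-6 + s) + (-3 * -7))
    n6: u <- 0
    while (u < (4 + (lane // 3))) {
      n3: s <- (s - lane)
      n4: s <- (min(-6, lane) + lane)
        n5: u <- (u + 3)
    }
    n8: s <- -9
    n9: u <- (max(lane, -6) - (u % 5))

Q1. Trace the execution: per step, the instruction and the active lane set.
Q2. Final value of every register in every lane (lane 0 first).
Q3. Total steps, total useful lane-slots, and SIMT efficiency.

step 0: p <- lane                    0xffff
step 1: s <- ((-6 + s) + (-3 * -7))  0xffff
step 2: u <- 0                       0xffff
step 3: eval (u < (4 + (lane // 3))) 0xffff
step 4: s <- (s - lane)              0xffff
step 5: s <- (min(-6, lane) + lane)  0xffff
step 6: u <- (u + 3)                 0xffff
step 7: eval (u < (4 + (lane // 3))) 0xffff
step 8: s <- (s - lane)              0xffff
step 9: s <- (min(-6, lane) + lane)  0xffff
step 10: u <- (u + 3)                 0xffff
step 11: eval (u < (4 + (lane // 3))) 0xffff
step 12: s <- (s - lane)              0xfe00
step 13: s <- (min(-6, lane) + lane)  0xfe00
step 14: u <- (u + 3)                 0xfe00
step 15: eval (u < (4 + (lane // 3))) 0xfe00
step 16: s <- -9                      0xffff
step 17: u <- (max(lane, -6) - (u % 5)) 0xffff

Answer: 18 steps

s: -9,-9,-9,-9,-9,-9,-9,-9,-9,-9,-9,-9,-9,-9,-9,-9
u: -1,0,1,2,3,4,5,6,7,5,6,7,8,9,10,11
p: 0,1,2,3,4,5,6,7,8,9,10,11,12,13,14,15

steps = 18; useful = 252; efficiency = 252/288 = 7/8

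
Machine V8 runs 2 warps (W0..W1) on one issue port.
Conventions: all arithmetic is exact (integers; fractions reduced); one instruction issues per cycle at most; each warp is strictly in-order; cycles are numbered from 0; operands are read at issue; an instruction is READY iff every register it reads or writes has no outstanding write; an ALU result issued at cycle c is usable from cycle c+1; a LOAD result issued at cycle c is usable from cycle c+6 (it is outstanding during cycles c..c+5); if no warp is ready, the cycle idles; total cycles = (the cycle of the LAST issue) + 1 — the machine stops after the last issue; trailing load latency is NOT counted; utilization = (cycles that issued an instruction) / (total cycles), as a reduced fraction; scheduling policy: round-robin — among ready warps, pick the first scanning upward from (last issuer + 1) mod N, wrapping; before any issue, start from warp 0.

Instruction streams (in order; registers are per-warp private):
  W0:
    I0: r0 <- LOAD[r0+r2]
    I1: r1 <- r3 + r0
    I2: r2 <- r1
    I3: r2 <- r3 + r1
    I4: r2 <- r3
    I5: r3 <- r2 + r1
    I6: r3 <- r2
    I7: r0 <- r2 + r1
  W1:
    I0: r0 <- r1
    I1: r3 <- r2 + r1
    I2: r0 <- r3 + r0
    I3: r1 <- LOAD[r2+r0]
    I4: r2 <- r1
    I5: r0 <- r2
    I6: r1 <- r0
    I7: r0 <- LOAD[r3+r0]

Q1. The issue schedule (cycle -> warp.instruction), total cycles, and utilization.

cycle 0: W0.I0
cycle 1: W1.I0
cycle 2: W1.I1
cycle 3: W1.I2
cycle 4: W1.I3
cycle 5: idle
cycle 6: W0.I1
cycle 7: W0.I2
cycle 8: W0.I3
cycle 9: W0.I4
cycle 10: W1.I4
cycle 11: W0.I5
cycle 12: W1.I5
cycle 13: W0.I6
cycle 14: W1.I6
cycle 15: W0.I7
cycle 16: W1.I7

Answer: 17 cycles, utilization 16/17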